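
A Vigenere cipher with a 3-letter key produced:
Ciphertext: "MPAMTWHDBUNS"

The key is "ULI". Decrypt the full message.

Step 1: Key 'ULI' has length 3. Extended key: ULIULIULIULI
Step 2: Decrypt each position:
  M(12) - U(20) = 18 = S
  P(15) - L(11) = 4 = E
  A(0) - I(8) = 18 = S
  M(12) - U(20) = 18 = S
  T(19) - L(11) = 8 = I
  W(22) - I(8) = 14 = O
  H(7) - U(20) = 13 = N
  D(3) - L(11) = 18 = S
  B(1) - I(8) = 19 = T
  U(20) - U(20) = 0 = A
  N(13) - L(11) = 2 = C
  S(18) - I(8) = 10 = K
Plaintext: SESSIONSTACK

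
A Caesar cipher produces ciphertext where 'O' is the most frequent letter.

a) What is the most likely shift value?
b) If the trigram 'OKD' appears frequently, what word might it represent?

Step 1: In English, 'E' is the most frequent letter (12.7%).
Step 2: The most frequent ciphertext letter is 'O' (position 14).
Step 3: Shift = (14 - 4) mod 26 = 10.
Step 4: Decrypt 'OKD' by shifting back 10:
  O -> E
  K -> A
  D -> T
Step 5: 'OKD' decrypts to 'EAT'.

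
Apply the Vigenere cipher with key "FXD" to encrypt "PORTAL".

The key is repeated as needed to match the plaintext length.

Step 1: Repeat key to match plaintext length:
  Plaintext: PORTAL
  Key:       FXDFXD
Step 2: Encrypt each letter:
  P(15) + F(5) = (15+5) mod 26 = 20 = U
  O(14) + X(23) = (14+23) mod 26 = 11 = L
  R(17) + D(3) = (17+3) mod 26 = 20 = U
  T(19) + F(5) = (19+5) mod 26 = 24 = Y
  A(0) + X(23) = (0+23) mod 26 = 23 = X
  L(11) + D(3) = (11+3) mod 26 = 14 = O
Ciphertext: ULUYXO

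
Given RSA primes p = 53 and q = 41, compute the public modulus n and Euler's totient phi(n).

Step 1: n = p * q = 53 * 41 = 2173.
Step 2: phi(n) = (p-1)(q-1) = 52 * 40 = 2080.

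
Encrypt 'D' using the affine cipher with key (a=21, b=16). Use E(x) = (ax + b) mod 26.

Step 1: Convert 'D' to number: x = 3.
Step 2: E(3) = (21 * 3 + 16) mod 26 = 79 mod 26 = 1.
Step 3: Convert 1 back to letter: B.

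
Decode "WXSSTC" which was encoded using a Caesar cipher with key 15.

Step 1: Reverse the shift by subtracting 15 from each letter position.
  W (position 22) -> position (22-15) mod 26 = 7 -> H
  X (position 23) -> position (23-15) mod 26 = 8 -> I
  S (position 18) -> position (18-15) mod 26 = 3 -> D
  S (position 18) -> position (18-15) mod 26 = 3 -> D
  T (position 19) -> position (19-15) mod 26 = 4 -> E
  C (position 2) -> position (2-15) mod 26 = 13 -> N
Decrypted message: HIDDEN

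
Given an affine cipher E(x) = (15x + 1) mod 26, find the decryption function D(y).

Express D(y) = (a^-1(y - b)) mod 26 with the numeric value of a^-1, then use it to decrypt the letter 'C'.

Step 1: Find a^-1, the modular inverse of 15 mod 26.
Step 2: We need 15 * a^-1 = 1 (mod 26).
Step 3: 15 * 7 = 105 = 4 * 26 + 1, so a^-1 = 7.
Step 4: D(y) = 7(y - 1) mod 26.
Step 5: Apply to 'C' (y = 2): D(2) = 7 * (2 - 1) mod 26 = 7 * 1 mod 26 = 7 -> 'H'.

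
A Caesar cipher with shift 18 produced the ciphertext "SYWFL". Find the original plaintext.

Step 1: Reverse the shift by subtracting 18 from each letter position.
  S (position 18) -> position (18-18) mod 26 = 0 -> A
  Y (position 24) -> position (24-18) mod 26 = 6 -> G
  W (position 22) -> position (22-18) mod 26 = 4 -> E
  F (position 5) -> position (5-18) mod 26 = 13 -> N
  L (position 11) -> position (11-18) mod 26 = 19 -> T
Decrypted message: AGENT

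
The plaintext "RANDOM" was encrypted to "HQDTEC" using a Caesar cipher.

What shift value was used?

Step 1: Compare first letters: R (position 17) -> H (position 7).
Step 2: Shift = (7 - 17) mod 26 = 16.
The shift value is 16.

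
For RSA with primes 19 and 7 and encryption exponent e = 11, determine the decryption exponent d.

Step 1: n = 19 * 7 = 133.
Step 2: phi(n) = 18 * 6 = 108.
Step 3: Find d such that 11 * d = 1 (mod 108).
Step 4: d = 11^(-1) mod 108 = 59.
Verification: 11 * 59 = 649 = 6 * 108 + 1.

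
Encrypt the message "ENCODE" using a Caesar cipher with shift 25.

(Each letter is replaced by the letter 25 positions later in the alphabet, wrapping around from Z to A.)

Step 1: For each letter, shift forward by 25 positions (mod 26).
  E (position 4) -> position (4+25) mod 26 = 3 -> D
  N (position 13) -> position (13+25) mod 26 = 12 -> M
  C (position 2) -> position (2+25) mod 26 = 1 -> B
  O (position 14) -> position (14+25) mod 26 = 13 -> N
  D (position 3) -> position (3+25) mod 26 = 2 -> C
  E (position 4) -> position (4+25) mod 26 = 3 -> D
Result: DMBNCD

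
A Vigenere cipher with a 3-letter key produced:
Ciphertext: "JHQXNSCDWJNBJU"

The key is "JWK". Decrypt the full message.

Step 1: Key 'JWK' has length 3. Extended key: JWKJWKJWKJWKJW
Step 2: Decrypt each position:
  J(9) - J(9) = 0 = A
  H(7) - W(22) = 11 = L
  Q(16) - K(10) = 6 = G
  X(23) - J(9) = 14 = O
  N(13) - W(22) = 17 = R
  S(18) - K(10) = 8 = I
  C(2) - J(9) = 19 = T
  D(3) - W(22) = 7 = H
  W(22) - K(10) = 12 = M
  J(9) - J(9) = 0 = A
  N(13) - W(22) = 17 = R
  B(1) - K(10) = 17 = R
  J(9) - J(9) = 0 = A
  U(20) - W(22) = 24 = Y
Plaintext: ALGORITHMARRAY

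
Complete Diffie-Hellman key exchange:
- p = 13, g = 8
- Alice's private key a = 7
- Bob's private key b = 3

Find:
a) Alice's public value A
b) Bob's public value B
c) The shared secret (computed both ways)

Step 1: A = g^a mod p = 8^7 mod 13 = 5.
Step 2: B = g^b mod p = 8^3 mod 13 = 5.
Step 3: Alice computes s = B^a mod p = 5^7 mod 13 = 8.
Step 4: Bob computes s = A^b mod p = 5^3 mod 13 = 8.
Both sides agree: shared secret = 8.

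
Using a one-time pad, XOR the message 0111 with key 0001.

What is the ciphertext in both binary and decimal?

Step 1: Write out the XOR operation bit by bit:
  Message: 0111
  Key:     0001
  XOR:     0110
Step 2: Convert to decimal: 0110 = 6.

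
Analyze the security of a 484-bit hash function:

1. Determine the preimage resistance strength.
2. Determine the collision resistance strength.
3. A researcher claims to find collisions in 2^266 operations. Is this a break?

Step 1: Preimage resistance requires brute-force of 2^484 operations.
Step 2: Collision resistance (birthday bound) = 2^(484/2) = 2^242.
Step 3: The claimed attack costs 2^266 operations.
Step 4: Since 2^266 >= 2^242, the claimed attack is no faster than the generic birthday attack, so this does not break collision resistance.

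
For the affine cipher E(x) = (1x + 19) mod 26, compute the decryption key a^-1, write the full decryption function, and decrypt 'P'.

Step 1: Find a^-1, the modular inverse of 1 mod 26.
Step 2: We need 1 * a^-1 = 1 (mod 26).
Step 3: 1 * 1 = 1 = 0 * 26 + 1, so a^-1 = 1.
Step 4: D(y) = 1(y - 19) mod 26.
Step 5: Apply to 'P' (y = 15): D(15) = 1 * (15 - 19) mod 26 = 1 * -4 mod 26 = 22 -> 'W'.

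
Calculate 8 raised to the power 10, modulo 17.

Step 1: Compute 8^10 mod 17 step by step, reducing modulo 17 at each step.
  8^1 mod 17 = 8
  8^2 mod 17 = (8 * 8) mod 17 = 13
  8^3 mod 17 = (13 * 8) mod 17 = 2
  8^4 mod 17 = (2 * 8) mod 17 = 16
  8^5 mod 17 = (16 * 8) mod 17 = 9
  8^6 mod 17 = (9 * 8) mod 17 = 4
  8^7 mod 17 = (4 * 8) mod 17 = 15
  8^8 mod 17 = (15 * 8) mod 17 = 1
  8^9 mod 17 = (1 * 8) mod 17 = 8
  8^10 mod 17 = (8 * 8) mod 17 = 13
Step 2: Result = 13.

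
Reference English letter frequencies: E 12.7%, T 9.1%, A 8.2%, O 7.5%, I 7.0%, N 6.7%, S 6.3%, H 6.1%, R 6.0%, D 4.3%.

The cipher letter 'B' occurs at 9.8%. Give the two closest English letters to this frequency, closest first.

Step 1: Observed frequency of 'B' is 9.8%.
Step 2: Compute distances to each reference frequency and sort:
  T (9.1%): difference = 0.7% <-- BEST
  A (8.2%): difference = 1.6% <-- RUNNER-UP
  O (7.5%): difference = 2.3%
  I (7.0%): difference = 2.8%
  E (12.7%): difference = 2.9%
Step 3: Most likely is 'T' (9.1%, diff 0.7%); second most likely is 'A' (8.2%, diff 1.6%).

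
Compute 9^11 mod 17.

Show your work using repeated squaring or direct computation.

Step 1: Compute 9^11 mod 17 step by step, reducing modulo 17 at each step.
  9^1 mod 17 = 9
  9^2 mod 17 = (9 * 9) mod 17 = 13
  9^3 mod 17 = (13 * 9) mod 17 = 15
  9^4 mod 17 = (15 * 9) mod 17 = 16
  9^5 mod 17 = (16 * 9) mod 17 = 8
  9^6 mod 17 = (8 * 9) mod 17 = 4
  9^7 mod 17 = (4 * 9) mod 17 = 2
  9^8 mod 17 = (2 * 9) mod 17 = 1
  9^9 mod 17 = (1 * 9) mod 17 = 9
  9^10 mod 17 = (9 * 9) mod 17 = 13
  9^11 mod 17 = (13 * 9) mod 17 = 15
Step 2: Result = 15.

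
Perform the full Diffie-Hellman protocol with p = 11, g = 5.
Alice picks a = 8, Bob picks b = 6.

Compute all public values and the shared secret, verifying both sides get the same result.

Step 1: A = g^a mod p = 5^8 mod 11 = 4.
Step 2: B = g^b mod p = 5^6 mod 11 = 5.
Step 3: Alice computes s = B^a mod p = 5^8 mod 11 = 4.
Step 4: Bob computes s = A^b mod p = 4^6 mod 11 = 4.
Both sides agree: shared secret = 4.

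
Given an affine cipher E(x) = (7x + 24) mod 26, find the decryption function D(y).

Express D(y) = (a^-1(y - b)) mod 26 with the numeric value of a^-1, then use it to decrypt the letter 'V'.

Step 1: Find a^-1, the modular inverse of 7 mod 26.
Step 2: We need 7 * a^-1 = 1 (mod 26).
Step 3: 7 * 15 = 105 = 4 * 26 + 1, so a^-1 = 15.
Step 4: D(y) = 15(y - 24) mod 26.
Step 5: Apply to 'V' (y = 21): D(21) = 15 * (21 - 24) mod 26 = 15 * -3 mod 26 = 7 -> 'H'.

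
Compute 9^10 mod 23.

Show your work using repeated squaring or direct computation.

Step 1: Compute 9^10 mod 23 step by step, reducing modulo 23 at each step.
  9^1 mod 23 = 9
  9^2 mod 23 = (9 * 9) mod 23 = 12
  9^3 mod 23 = (12 * 9) mod 23 = 16
  9^4 mod 23 = (16 * 9) mod 23 = 6
  9^5 mod 23 = (6 * 9) mod 23 = 8
  9^6 mod 23 = (8 * 9) mod 23 = 3
  9^7 mod 23 = (3 * 9) mod 23 = 4
  9^8 mod 23 = (4 * 9) mod 23 = 13
  9^9 mod 23 = (13 * 9) mod 23 = 2
  9^10 mod 23 = (2 * 9) mod 23 = 18
Step 2: Result = 18.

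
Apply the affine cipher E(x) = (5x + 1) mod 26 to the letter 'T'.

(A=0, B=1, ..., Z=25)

Step 1: Convert 'T' to number: x = 19.
Step 2: E(19) = (5 * 19 + 1) mod 26 = 96 mod 26 = 18.
Step 3: Convert 18 back to letter: S.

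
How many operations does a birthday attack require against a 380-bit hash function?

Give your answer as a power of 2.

Step 1: The birthday paradox gives collision probability ~50% after sqrt(2^n) = 2^(n/2) hashes.
Step 2: For 380-bit output: 2^(380/2) = 2^190.
Step 3: Approximately 2^190 hash computations needed.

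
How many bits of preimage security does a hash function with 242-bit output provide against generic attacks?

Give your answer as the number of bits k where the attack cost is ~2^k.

Step 1: The hash has a 242-bit output.
Step 2: Preimage resistance means: given a digest h(x), it should be infeasible to find any input that hashes to it.
With a 242-bit output there are 2^242 possible digests, so a generic brute-force preimage search costs about 2^242 evaluations.
Step 3: Security level = 242 bits.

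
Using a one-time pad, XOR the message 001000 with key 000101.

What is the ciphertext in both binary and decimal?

Step 1: Write out the XOR operation bit by bit:
  Message: 001000
  Key:     000101
  XOR:     001101
Step 2: Convert to decimal: 001101 = 13.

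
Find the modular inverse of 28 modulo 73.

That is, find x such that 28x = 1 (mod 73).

Step 1: We need x such that 28 * x = 1 (mod 73).
Step 2: Using the extended Euclidean algorithm or trial:
  28 * 60 = 1680 = 23 * 73 + 1.
Step 3: Since 1680 mod 73 = 1, the inverse is x = 60.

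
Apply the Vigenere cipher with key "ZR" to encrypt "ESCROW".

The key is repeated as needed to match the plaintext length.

Step 1: Repeat key to match plaintext length:
  Plaintext: ESCROW
  Key:       ZRZRZR
Step 2: Encrypt each letter:
  E(4) + Z(25) = (4+25) mod 26 = 3 = D
  S(18) + R(17) = (18+17) mod 26 = 9 = J
  C(2) + Z(25) = (2+25) mod 26 = 1 = B
  R(17) + R(17) = (17+17) mod 26 = 8 = I
  O(14) + Z(25) = (14+25) mod 26 = 13 = N
  W(22) + R(17) = (22+17) mod 26 = 13 = N
Ciphertext: DJBINN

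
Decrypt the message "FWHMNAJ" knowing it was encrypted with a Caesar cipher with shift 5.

Step 1: Reverse the shift by subtracting 5 from each letter position.
  F (position 5) -> position (5-5) mod 26 = 0 -> A
  W (position 22) -> position (22-5) mod 26 = 17 -> R
  H (position 7) -> position (7-5) mod 26 = 2 -> C
  M (position 12) -> position (12-5) mod 26 = 7 -> H
  N (position 13) -> position (13-5) mod 26 = 8 -> I
  A (position 0) -> position (0-5) mod 26 = 21 -> V
  J (position 9) -> position (9-5) mod 26 = 4 -> E
Decrypted message: ARCHIVE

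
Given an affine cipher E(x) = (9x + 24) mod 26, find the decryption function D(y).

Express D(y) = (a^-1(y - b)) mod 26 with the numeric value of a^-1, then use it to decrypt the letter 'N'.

Step 1: Find a^-1, the modular inverse of 9 mod 26.
Step 2: We need 9 * a^-1 = 1 (mod 26).
Step 3: 9 * 3 = 27 = 1 * 26 + 1, so a^-1 = 3.
Step 4: D(y) = 3(y - 24) mod 26.
Step 5: Apply to 'N' (y = 13): D(13) = 3 * (13 - 24) mod 26 = 3 * -11 mod 26 = 19 -> 'T'.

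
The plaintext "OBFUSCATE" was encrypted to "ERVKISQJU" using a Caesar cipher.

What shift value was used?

Step 1: Compare first letters: O (position 14) -> E (position 4).
Step 2: Shift = (4 - 14) mod 26 = 16.
The shift value is 16.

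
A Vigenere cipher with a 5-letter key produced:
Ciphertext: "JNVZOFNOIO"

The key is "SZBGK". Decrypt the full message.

Step 1: Key 'SZBGK' has length 5. Extended key: SZBGKSZBGK
Step 2: Decrypt each position:
  J(9) - S(18) = 17 = R
  N(13) - Z(25) = 14 = O
  V(21) - B(1) = 20 = U
  Z(25) - G(6) = 19 = T
  O(14) - K(10) = 4 = E
  F(5) - S(18) = 13 = N
  N(13) - Z(25) = 14 = O
  O(14) - B(1) = 13 = N
  I(8) - G(6) = 2 = C
  O(14) - K(10) = 4 = E
Plaintext: ROUTENONCE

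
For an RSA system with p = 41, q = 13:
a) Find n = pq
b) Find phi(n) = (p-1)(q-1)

Step 1: n = p * q = 41 * 13 = 533.
Step 2: phi(n) = (p-1)(q-1) = 40 * 12 = 480.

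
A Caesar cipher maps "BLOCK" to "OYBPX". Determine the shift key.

Step 1: Compare first letters: B (position 1) -> O (position 14).
Step 2: Shift = (14 - 1) mod 26 = 13.
The shift value is 13.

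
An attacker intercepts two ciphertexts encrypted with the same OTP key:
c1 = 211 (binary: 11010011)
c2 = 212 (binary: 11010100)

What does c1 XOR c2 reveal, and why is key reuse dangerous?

Step 1: c1 XOR c2 = (m1 XOR k) XOR (m2 XOR k).
Step 2: By XOR associativity/commutativity: = m1 XOR m2 XOR k XOR k = m1 XOR m2.
Step 3: 11010011 XOR 11010100 = 00000111 = 7.
Step 4: The key cancels out! An attacker learns m1 XOR m2 = 7, revealing the relationship between plaintexts.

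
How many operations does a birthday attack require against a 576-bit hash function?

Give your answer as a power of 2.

Step 1: The birthday paradox gives collision probability ~50% after sqrt(2^n) = 2^(n/2) hashes.
Step 2: For 576-bit output: 2^(576/2) = 2^288.
Step 3: Approximately 2^288 hash computations needed.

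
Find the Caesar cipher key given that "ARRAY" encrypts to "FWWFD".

Step 1: Compare first letters: A (position 0) -> F (position 5).
Step 2: Shift = (5 - 0) mod 26 = 5.
The shift value is 5.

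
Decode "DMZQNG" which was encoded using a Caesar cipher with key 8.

Step 1: Reverse the shift by subtracting 8 from each letter position.
  D (position 3) -> position (3-8) mod 26 = 21 -> V
  M (position 12) -> position (12-8) mod 26 = 4 -> E
  Z (position 25) -> position (25-8) mod 26 = 17 -> R
  Q (position 16) -> position (16-8) mod 26 = 8 -> I
  N (position 13) -> position (13-8) mod 26 = 5 -> F
  G (position 6) -> position (6-8) mod 26 = 24 -> Y
Decrypted message: VERIFY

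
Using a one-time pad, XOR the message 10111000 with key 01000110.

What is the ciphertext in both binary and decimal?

Step 1: Write out the XOR operation bit by bit:
  Message: 10111000
  Key:     01000110
  XOR:     11111110
Step 2: Convert to decimal: 11111110 = 254.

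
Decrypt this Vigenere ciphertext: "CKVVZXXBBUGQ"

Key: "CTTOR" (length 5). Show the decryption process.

Step 1: Key 'CTTOR' has length 5. Extended key: CTTORCTTORCT
Step 2: Decrypt each position:
  C(2) - C(2) = 0 = A
  K(10) - T(19) = 17 = R
  V(21) - T(19) = 2 = C
  V(21) - O(14) = 7 = H
  Z(25) - R(17) = 8 = I
  X(23) - C(2) = 21 = V
  X(23) - T(19) = 4 = E
  B(1) - T(19) = 8 = I
  B(1) - O(14) = 13 = N
  U(20) - R(17) = 3 = D
  G(6) - C(2) = 4 = E
  Q(16) - T(19) = 23 = X
Plaintext: ARCHIVEINDEX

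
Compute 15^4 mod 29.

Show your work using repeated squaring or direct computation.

Step 1: Compute 15^4 mod 29 step by step, reducing modulo 29 at each step.
  15^1 mod 29 = 15
  15^2 mod 29 = (15 * 15) mod 29 = 22
  15^3 mod 29 = (22 * 15) mod 29 = 11
  15^4 mod 29 = (11 * 15) mod 29 = 20
Step 2: Result = 20.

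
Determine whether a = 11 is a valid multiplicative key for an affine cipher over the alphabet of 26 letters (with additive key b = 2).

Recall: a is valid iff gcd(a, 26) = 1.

Step 1: Compute gcd(11, 26).
Step 2: gcd(11, 26) = 1.
Since gcd = 1, 11 is coprime with 26, so it is a valid key.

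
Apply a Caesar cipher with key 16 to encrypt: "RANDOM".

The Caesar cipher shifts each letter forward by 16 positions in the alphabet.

Step 1: For each letter, shift forward by 16 positions (mod 26).
  R (position 17) -> position (17+16) mod 26 = 7 -> H
  A (position 0) -> position (0+16) mod 26 = 16 -> Q
  N (position 13) -> position (13+16) mod 26 = 3 -> D
  D (position 3) -> position (3+16) mod 26 = 19 -> T
  O (position 14) -> position (14+16) mod 26 = 4 -> E
  M (position 12) -> position (12+16) mod 26 = 2 -> C
Result: HQDTEC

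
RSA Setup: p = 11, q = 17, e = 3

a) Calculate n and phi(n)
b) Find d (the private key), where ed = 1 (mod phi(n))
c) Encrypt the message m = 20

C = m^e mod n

Step 1: n = 11 * 17 = 187.
Step 2: phi(n) = (11-1)(17-1) = 10 * 16 = 160.
Step 3: Find d = 3^(-1) mod 160 = 107.
  Verify: 3 * 107 = 321 = 1 (mod 160).
Step 4: C = 20^3 mod 187 = 146.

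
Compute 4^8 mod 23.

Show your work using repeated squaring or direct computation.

Step 1: Compute 4^8 mod 23 step by step, reducing modulo 23 at each step.
  4^1 mod 23 = 4
  4^2 mod 23 = (4 * 4) mod 23 = 16
  4^3 mod 23 = (16 * 4) mod 23 = 18
  4^4 mod 23 = (18 * 4) mod 23 = 3
  4^5 mod 23 = (3 * 4) mod 23 = 12
  4^6 mod 23 = (12 * 4) mod 23 = 2
  4^7 mod 23 = (2 * 4) mod 23 = 8
  4^8 mod 23 = (8 * 4) mod 23 = 9
Step 2: Result = 9.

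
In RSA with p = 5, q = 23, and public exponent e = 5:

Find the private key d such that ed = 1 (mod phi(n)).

Step 1: n = 5 * 23 = 115.
Step 2: phi(n) = 4 * 22 = 88.
Step 3: Find d such that 5 * d = 1 (mod 88).
Step 4: d = 5^(-1) mod 88 = 53.
Verification: 5 * 53 = 265 = 3 * 88 + 1.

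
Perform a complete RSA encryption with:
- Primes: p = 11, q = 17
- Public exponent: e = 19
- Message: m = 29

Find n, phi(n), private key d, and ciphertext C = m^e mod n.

Step 1: n = 11 * 17 = 187.
Step 2: phi(n) = (11-1)(17-1) = 10 * 16 = 160.
Step 3: Find d = 19^(-1) mod 160 = 59.
  Verify: 19 * 59 = 1121 = 1 (mod 160).
Step 4: C = 29^19 mod 187 = 96.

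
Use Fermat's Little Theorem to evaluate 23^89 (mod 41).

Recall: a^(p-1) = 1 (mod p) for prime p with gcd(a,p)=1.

Step 1: Since 41 is prime, by Fermat's Little Theorem: 23^40 = 1 (mod 41).
Step 2: Reduce exponent: 89 mod 40 = 9.
Step 3: So 23^89 = 23^9 (mod 41).
Step 4: 23^9 mod 41 = 25.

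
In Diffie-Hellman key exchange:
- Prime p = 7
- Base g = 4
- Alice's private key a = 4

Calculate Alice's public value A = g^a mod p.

Step 1: A = g^a mod p = 4^4 mod 7.
  4^1 mod 7 = 4
  4^2 mod 7 = (4 * 4) mod 7 = 2
  4^3 mod 7 = (2 * 4) mod 7 = 1
  4^4 mod 7 = (1 * 4) mod 7 = 4
Result: A = 4.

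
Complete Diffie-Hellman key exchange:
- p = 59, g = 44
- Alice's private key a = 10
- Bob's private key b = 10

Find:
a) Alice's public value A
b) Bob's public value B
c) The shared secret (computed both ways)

Step 1: A = g^a mod p = 44^10 mod 59 = 19.
Step 2: B = g^b mod p = 44^10 mod 59 = 19.
Step 3: Alice computes s = B^a mod p = 19^10 mod 59 = 51.
Step 4: Bob computes s = A^b mod p = 19^10 mod 59 = 51.
Both sides agree: shared secret = 51.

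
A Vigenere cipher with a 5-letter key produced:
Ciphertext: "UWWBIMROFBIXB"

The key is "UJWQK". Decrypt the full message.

Step 1: Key 'UJWQK' has length 5. Extended key: UJWQKUJWQKUJW
Step 2: Decrypt each position:
  U(20) - U(20) = 0 = A
  W(22) - J(9) = 13 = N
  W(22) - W(22) = 0 = A
  B(1) - Q(16) = 11 = L
  I(8) - K(10) = 24 = Y
  M(12) - U(20) = 18 = S
  R(17) - J(9) = 8 = I
  O(14) - W(22) = 18 = S
  F(5) - Q(16) = 15 = P
  B(1) - K(10) = 17 = R
  I(8) - U(20) = 14 = O
  X(23) - J(9) = 14 = O
  B(1) - W(22) = 5 = F
Plaintext: ANALYSISPROOF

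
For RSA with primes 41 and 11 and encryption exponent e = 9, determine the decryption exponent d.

Step 1: n = 41 * 11 = 451.
Step 2: phi(n) = 40 * 10 = 400.
Step 3: Find d such that 9 * d = 1 (mod 400).
Step 4: d = 9^(-1) mod 400 = 89.
Verification: 9 * 89 = 801 = 2 * 400 + 1.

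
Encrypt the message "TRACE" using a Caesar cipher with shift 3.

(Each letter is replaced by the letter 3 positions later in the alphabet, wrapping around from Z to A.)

Step 1: For each letter, shift forward by 3 positions (mod 26).
  T (position 19) -> position (19+3) mod 26 = 22 -> W
  R (position 17) -> position (17+3) mod 26 = 20 -> U
  A (position 0) -> position (0+3) mod 26 = 3 -> D
  C (position 2) -> position (2+3) mod 26 = 5 -> F
  E (position 4) -> position (4+3) mod 26 = 7 -> H
Result: WUDFH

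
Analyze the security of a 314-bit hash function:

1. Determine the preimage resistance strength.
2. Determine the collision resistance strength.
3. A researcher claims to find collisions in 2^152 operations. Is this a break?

Step 1: Preimage resistance requires brute-force of 2^314 operations.
Step 2: Collision resistance (birthday bound) = 2^(314/2) = 2^157.
Step 3: The claimed attack costs 2^152 operations.
Step 4: Since 2^152 < 2^157, the claimed attack beats the generic birthday bound, so collision resistance is broken.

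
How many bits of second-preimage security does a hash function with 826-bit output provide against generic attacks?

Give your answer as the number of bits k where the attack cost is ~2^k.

Step 1: The hash has a 826-bit output.
Step 2: Second-preimage resistance means: given a specific input x, it should be infeasible to find a different y with h(y) = h(x).
With a 826-bit output, a generic search for a second preimage costs about 2^826 evaluations (each trial matches the fixed target with probability 2^-826).
Step 3: Security level = 826 bits.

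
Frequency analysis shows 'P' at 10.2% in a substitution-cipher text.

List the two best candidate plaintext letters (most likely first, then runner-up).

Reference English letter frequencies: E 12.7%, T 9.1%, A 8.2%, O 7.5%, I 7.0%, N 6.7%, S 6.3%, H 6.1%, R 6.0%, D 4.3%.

Step 1: Observed frequency of 'P' is 10.2%.
Step 2: Compute distances to each reference frequency and sort:
  T (9.1%): difference = 1.1% <-- BEST
  A (8.2%): difference = 2.0% <-- RUNNER-UP
  E (12.7%): difference = 2.5%
  O (7.5%): difference = 2.7%
  I (7.0%): difference = 3.2%
Step 3: Most likely is 'T' (9.1%, diff 1.1%); second most likely is 'A' (8.2%, diff 2.0%).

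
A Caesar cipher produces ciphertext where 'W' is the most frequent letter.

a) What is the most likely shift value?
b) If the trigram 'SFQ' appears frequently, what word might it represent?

Step 1: In English, 'E' is the most frequent letter (12.7%).
Step 2: The most frequent ciphertext letter is 'W' (position 22).
Step 3: Shift = (22 - 4) mod 26 = 18.
Step 4: Decrypt 'SFQ' by shifting back 18:
  S -> A
  F -> N
  Q -> Y
Step 5: 'SFQ' decrypts to 'ANY'.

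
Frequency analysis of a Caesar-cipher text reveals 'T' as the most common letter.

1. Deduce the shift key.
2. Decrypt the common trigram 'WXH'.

Step 1: In English, 'E' is the most frequent letter (12.7%).
Step 2: The most frequent ciphertext letter is 'T' (position 19).
Step 3: Shift = (19 - 4) mod 26 = 15.
Step 4: Decrypt 'WXH' by shifting back 15:
  W -> H
  X -> I
  H -> S
Step 5: 'WXH' decrypts to 'HIS'.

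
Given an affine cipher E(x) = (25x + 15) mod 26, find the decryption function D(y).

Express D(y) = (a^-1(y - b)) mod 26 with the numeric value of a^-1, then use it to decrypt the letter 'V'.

Step 1: Find a^-1, the modular inverse of 25 mod 26.
Step 2: We need 25 * a^-1 = 1 (mod 26).
Step 3: 25 * 25 = 625 = 24 * 26 + 1, so a^-1 = 25.
Step 4: D(y) = 25(y - 15) mod 26.
Step 5: Apply to 'V' (y = 21): D(21) = 25 * (21 - 15) mod 26 = 25 * 6 mod 26 = 20 -> 'U'.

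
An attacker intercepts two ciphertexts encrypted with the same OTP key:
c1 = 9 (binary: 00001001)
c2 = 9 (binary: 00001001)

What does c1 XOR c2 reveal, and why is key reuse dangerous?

Step 1: c1 XOR c2 = (m1 XOR k) XOR (m2 XOR k).
Step 2: By XOR associativity/commutativity: = m1 XOR m2 XOR k XOR k = m1 XOR m2.
Step 3: 00001001 XOR 00001001 = 00000000 = 0.
Step 4: The key cancels out! An attacker learns m1 XOR m2 = 0, revealing the relationship between plaintexts.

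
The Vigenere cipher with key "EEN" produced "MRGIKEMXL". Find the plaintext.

Step 1: Extend key: EENEENEEN
Step 2: Decrypt each letter (c - k) mod 26:
  M(12) - E(4) = (12-4) mod 26 = 8 = I
  R(17) - E(4) = (17-4) mod 26 = 13 = N
  G(6) - N(13) = (6-13) mod 26 = 19 = T
  I(8) - E(4) = (8-4) mod 26 = 4 = E
  K(10) - E(4) = (10-4) mod 26 = 6 = G
  E(4) - N(13) = (4-13) mod 26 = 17 = R
  M(12) - E(4) = (12-4) mod 26 = 8 = I
  X(23) - E(4) = (23-4) mod 26 = 19 = T
  L(11) - N(13) = (11-13) mod 26 = 24 = Y
Plaintext: INTEGRITY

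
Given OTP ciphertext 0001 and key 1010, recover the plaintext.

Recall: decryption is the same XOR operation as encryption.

Step 1: XOR ciphertext with key:
  Ciphertext: 0001
  Key:        1010
  XOR:        1011
Step 2: Plaintext = 1011 = 11 in decimal.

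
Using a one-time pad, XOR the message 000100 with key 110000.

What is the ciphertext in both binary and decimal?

Step 1: Write out the XOR operation bit by bit:
  Message: 000100
  Key:     110000
  XOR:     110100
Step 2: Convert to decimal: 110100 = 52.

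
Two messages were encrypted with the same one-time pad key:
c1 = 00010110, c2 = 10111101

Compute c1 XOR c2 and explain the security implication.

Step 1: c1 XOR c2 = (m1 XOR k) XOR (m2 XOR k).
Step 2: By XOR associativity/commutativity: = m1 XOR m2 XOR k XOR k = m1 XOR m2.
Step 3: 00010110 XOR 10111101 = 10101011 = 171.
Step 4: The key cancels out! An attacker learns m1 XOR m2 = 171, revealing the relationship between plaintexts.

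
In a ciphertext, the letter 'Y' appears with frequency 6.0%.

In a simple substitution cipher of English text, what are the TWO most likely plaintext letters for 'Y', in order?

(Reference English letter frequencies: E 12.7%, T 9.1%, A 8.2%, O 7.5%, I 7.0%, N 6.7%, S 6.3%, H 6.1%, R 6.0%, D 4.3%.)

Step 1: Observed frequency of 'Y' is 6.0%.
Step 2: Compute distances to each reference frequency and sort:
  R (6.0%): difference = 0.0% <-- BEST
  H (6.1%): difference = 0.1% <-- RUNNER-UP
  S (6.3%): difference = 0.3%
  N (6.7%): difference = 0.7%
  I (7.0%): difference = 1.0%
Step 3: Most likely is 'R' (6.0%, diff 0.0%); second most likely is 'H' (6.1%, diff 0.1%).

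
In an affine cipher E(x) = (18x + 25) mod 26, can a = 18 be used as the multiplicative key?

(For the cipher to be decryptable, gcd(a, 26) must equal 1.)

Step 1: Compute gcd(18, 26).
Step 2: gcd(18, 26) = 2.
Since gcd = 2 != 1, 18 shares a common factor with 26, so it cannot be used.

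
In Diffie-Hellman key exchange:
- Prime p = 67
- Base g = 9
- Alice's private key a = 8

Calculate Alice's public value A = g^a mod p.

Step 1: A = g^a mod p = 9^8 mod 67.
  9^1 mod 67 = 9
  9^2 mod 67 = (9 * 9) mod 67 = 14
  9^3 mod 67 = (14 * 9) mod 67 = 59
  9^4 mod 67 = (59 * 9) mod 67 = 62
  9^5 mod 67 = (62 * 9) mod 67 = 22
  9^6 mod 67 = (22 * 9) mod 67 = 64
  9^7 mod 67 = (64 * 9) mod 67 = 40
  9^8 mod 67 = (40 * 9) mod 67 = 25
Result: A = 25.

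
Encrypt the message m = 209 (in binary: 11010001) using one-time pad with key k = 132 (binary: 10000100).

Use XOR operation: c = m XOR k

Step 1: Write out the XOR operation bit by bit:
  Message: 11010001
  Key:     10000100
  XOR:     01010101
Step 2: Convert to decimal: 01010101 = 85.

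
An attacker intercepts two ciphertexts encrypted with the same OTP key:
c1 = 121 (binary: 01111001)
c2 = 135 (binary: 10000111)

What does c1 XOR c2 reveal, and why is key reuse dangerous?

Step 1: c1 XOR c2 = (m1 XOR k) XOR (m2 XOR k).
Step 2: By XOR associativity/commutativity: = m1 XOR m2 XOR k XOR k = m1 XOR m2.
Step 3: 01111001 XOR 10000111 = 11111110 = 254.
Step 4: The key cancels out! An attacker learns m1 XOR m2 = 254, revealing the relationship between plaintexts.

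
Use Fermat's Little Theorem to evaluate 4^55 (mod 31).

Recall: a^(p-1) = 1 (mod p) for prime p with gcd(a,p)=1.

Step 1: Since 31 is prime, by Fermat's Little Theorem: 4^30 = 1 (mod 31).
Step 2: Reduce exponent: 55 mod 30 = 25.
Step 3: So 4^55 = 4^25 (mod 31).
Step 4: 4^25 mod 31 = 1.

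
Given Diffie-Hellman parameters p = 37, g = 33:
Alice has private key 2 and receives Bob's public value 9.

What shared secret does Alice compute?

Step 1: s = B^a mod p = 9^2 mod 37.
  9^1 mod 37 = 9
  9^2 mod 37 = (9 * 9) mod 37 = 7
Result: shared secret = 7.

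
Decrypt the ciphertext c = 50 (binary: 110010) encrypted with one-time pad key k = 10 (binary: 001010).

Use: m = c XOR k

Step 1: XOR ciphertext with key:
  Ciphertext: 110010
  Key:        001010
  XOR:        111000
Step 2: Plaintext = 111000 = 56 in decimal.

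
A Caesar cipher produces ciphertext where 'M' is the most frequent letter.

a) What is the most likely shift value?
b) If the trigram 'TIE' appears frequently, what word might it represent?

Step 1: In English, 'E' is the most frequent letter (12.7%).
Step 2: The most frequent ciphertext letter is 'M' (position 12).
Step 3: Shift = (12 - 4) mod 26 = 8.
Step 4: Decrypt 'TIE' by shifting back 8:
  T -> L
  I -> A
  E -> W
Step 5: 'TIE' decrypts to 'LAW'.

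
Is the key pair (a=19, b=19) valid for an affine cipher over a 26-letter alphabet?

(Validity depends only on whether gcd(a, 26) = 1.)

Step 1: Compute gcd(19, 26).
Step 2: gcd(19, 26) = 1.
Since gcd = 1, 19 is coprime with 26, so it is a valid key.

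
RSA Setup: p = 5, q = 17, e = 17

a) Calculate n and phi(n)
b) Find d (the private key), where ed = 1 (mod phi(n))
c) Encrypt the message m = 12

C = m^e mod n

Step 1: n = 5 * 17 = 85.
Step 2: phi(n) = (5-1)(17-1) = 4 * 16 = 64.
Step 3: Find d = 17^(-1) mod 64 = 49.
  Verify: 17 * 49 = 833 = 1 (mod 64).
Step 4: C = 12^17 mod 85 = 12.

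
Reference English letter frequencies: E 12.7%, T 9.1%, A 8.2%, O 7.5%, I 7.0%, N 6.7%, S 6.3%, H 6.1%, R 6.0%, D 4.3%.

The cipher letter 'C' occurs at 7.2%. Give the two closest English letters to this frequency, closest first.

Step 1: Observed frequency of 'C' is 7.2%.
Step 2: Compute distances to each reference frequency and sort:
  I (7.0%): difference = 0.2% <-- BEST
  O (7.5%): difference = 0.3% <-- RUNNER-UP
  N (6.7%): difference = 0.5%
  S (6.3%): difference = 0.9%
  A (8.2%): difference = 1.0%
Step 3: Most likely is 'I' (7.0%, diff 0.2%); second most likely is 'O' (7.5%, diff 0.3%).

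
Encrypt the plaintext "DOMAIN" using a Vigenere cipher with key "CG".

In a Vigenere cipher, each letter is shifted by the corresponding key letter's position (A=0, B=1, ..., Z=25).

Step 1: Repeat key to match plaintext length:
  Plaintext: DOMAIN
  Key:       CGCGCG
Step 2: Encrypt each letter:
  D(3) + C(2) = (3+2) mod 26 = 5 = F
  O(14) + G(6) = (14+6) mod 26 = 20 = U
  M(12) + C(2) = (12+2) mod 26 = 14 = O
  A(0) + G(6) = (0+6) mod 26 = 6 = G
  I(8) + C(2) = (8+2) mod 26 = 10 = K
  N(13) + G(6) = (13+6) mod 26 = 19 = T
Ciphertext: FUOGKT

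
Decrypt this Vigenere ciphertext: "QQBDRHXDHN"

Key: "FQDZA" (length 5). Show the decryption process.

Step 1: Key 'FQDZA' has length 5. Extended key: FQDZAFQDZA
Step 2: Decrypt each position:
  Q(16) - F(5) = 11 = L
  Q(16) - Q(16) = 0 = A
  B(1) - D(3) = 24 = Y
  D(3) - Z(25) = 4 = E
  R(17) - A(0) = 17 = R
  H(7) - F(5) = 2 = C
  X(23) - Q(16) = 7 = H
  D(3) - D(3) = 0 = A
  H(7) - Z(25) = 8 = I
  N(13) - A(0) = 13 = N
Plaintext: LAYERCHAIN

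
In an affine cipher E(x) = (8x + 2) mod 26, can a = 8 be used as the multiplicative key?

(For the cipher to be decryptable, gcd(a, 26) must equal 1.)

Step 1: Compute gcd(8, 26).
Step 2: gcd(8, 26) = 2.
Since gcd = 2 != 1, 8 shares a common factor with 26, so it cannot be used.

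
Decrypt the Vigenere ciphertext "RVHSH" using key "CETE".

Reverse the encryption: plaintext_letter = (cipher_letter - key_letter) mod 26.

Step 1: Extend key: CETEC
Step 2: Decrypt each letter (c - k) mod 26:
  R(17) - C(2) = (17-2) mod 26 = 15 = P
  V(21) - E(4) = (21-4) mod 26 = 17 = R
  H(7) - T(19) = (7-19) mod 26 = 14 = O
  S(18) - E(4) = (18-4) mod 26 = 14 = O
  H(7) - C(2) = (7-2) mod 26 = 5 = F
Plaintext: PROOF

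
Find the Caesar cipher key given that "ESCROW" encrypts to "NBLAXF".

Step 1: Compare first letters: E (position 4) -> N (position 13).
Step 2: Shift = (13 - 4) mod 26 = 9.
The shift value is 9.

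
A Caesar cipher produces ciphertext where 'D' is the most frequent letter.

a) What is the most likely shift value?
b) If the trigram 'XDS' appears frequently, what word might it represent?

Step 1: In English, 'E' is the most frequent letter (12.7%).
Step 2: The most frequent ciphertext letter is 'D' (position 3).
Step 3: Shift = (3 - 4) mod 26 = 25.
Step 4: Decrypt 'XDS' by shifting back 25:
  X -> Y
  D -> E
  S -> T
Step 5: 'XDS' decrypts to 'YET'.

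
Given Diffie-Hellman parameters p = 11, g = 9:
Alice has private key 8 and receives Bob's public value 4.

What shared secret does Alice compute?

Step 1: s = B^a mod p = 4^8 mod 11.
  4^1 mod 11 = 4
  4^2 mod 11 = (4 * 4) mod 11 = 5
  4^3 mod 11 = (5 * 4) mod 11 = 9
  4^4 mod 11 = (9 * 4) mod 11 = 3
  4^5 mod 11 = (3 * 4) mod 11 = 1
  4^6 mod 11 = (1 * 4) mod 11 = 4
  4^7 mod 11 = (4 * 4) mod 11 = 5
  4^8 mod 11 = (5 * 4) mod 11 = 9
Result: shared secret = 9.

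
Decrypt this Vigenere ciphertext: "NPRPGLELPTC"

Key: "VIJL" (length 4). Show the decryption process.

Step 1: Key 'VIJL' has length 4. Extended key: VIJLVIJLVIJ
Step 2: Decrypt each position:
  N(13) - V(21) = 18 = S
  P(15) - I(8) = 7 = H
  R(17) - J(9) = 8 = I
  P(15) - L(11) = 4 = E
  G(6) - V(21) = 11 = L
  L(11) - I(8) = 3 = D
  E(4) - J(9) = 21 = V
  L(11) - L(11) = 0 = A
  P(15) - V(21) = 20 = U
  T(19) - I(8) = 11 = L
  C(2) - J(9) = 19 = T
Plaintext: SHIELDVAULT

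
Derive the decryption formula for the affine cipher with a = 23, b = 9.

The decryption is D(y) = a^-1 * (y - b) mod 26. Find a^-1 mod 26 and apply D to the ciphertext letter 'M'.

Step 1: Find a^-1, the modular inverse of 23 mod 26.
Step 2: We need 23 * a^-1 = 1 (mod 26).
Step 3: 23 * 17 = 391 = 15 * 26 + 1, so a^-1 = 17.
Step 4: D(y) = 17(y - 9) mod 26.
Step 5: Apply to 'M' (y = 12): D(12) = 17 * (12 - 9) mod 26 = 17 * 3 mod 26 = 25 -> 'Z'.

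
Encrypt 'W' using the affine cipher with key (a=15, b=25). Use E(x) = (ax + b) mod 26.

Step 1: Convert 'W' to number: x = 22.
Step 2: E(22) = (15 * 22 + 25) mod 26 = 355 mod 26 = 17.
Step 3: Convert 17 back to letter: R.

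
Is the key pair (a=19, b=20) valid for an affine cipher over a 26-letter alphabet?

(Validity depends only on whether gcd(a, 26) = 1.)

Step 1: Compute gcd(19, 26).
Step 2: gcd(19, 26) = 1.
Since gcd = 1, 19 is coprime with 26, so it is a valid key.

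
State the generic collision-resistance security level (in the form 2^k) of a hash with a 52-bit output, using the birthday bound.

Step 1: The birthday paradox gives collision probability ~50% after sqrt(2^n) = 2^(n/2) hashes.
Step 2: For 52-bit output: 2^(52/2) = 2^26.
Step 3: Approximately 2^26 hash computations needed.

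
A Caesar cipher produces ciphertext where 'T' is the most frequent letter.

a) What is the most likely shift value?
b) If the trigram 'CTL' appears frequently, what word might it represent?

Step 1: In English, 'E' is the most frequent letter (12.7%).
Step 2: The most frequent ciphertext letter is 'T' (position 19).
Step 3: Shift = (19 - 4) mod 26 = 15.
Step 4: Decrypt 'CTL' by shifting back 15:
  C -> N
  T -> E
  L -> W
Step 5: 'CTL' decrypts to 'NEW'.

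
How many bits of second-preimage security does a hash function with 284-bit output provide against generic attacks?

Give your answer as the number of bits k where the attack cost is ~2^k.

Step 1: The hash has a 284-bit output.
Step 2: Second-preimage resistance means: given a specific input x, it should be infeasible to find a different y with h(y) = h(x).
With a 284-bit output, a generic search for a second preimage costs about 2^284 evaluations (each trial matches the fixed target with probability 2^-284).
Step 3: Security level = 284 bits.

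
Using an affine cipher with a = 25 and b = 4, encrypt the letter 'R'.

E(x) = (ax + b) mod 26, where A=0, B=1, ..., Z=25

Step 1: Convert 'R' to number: x = 17.
Step 2: E(17) = (25 * 17 + 4) mod 26 = 429 mod 26 = 13.
Step 3: Convert 13 back to letter: N.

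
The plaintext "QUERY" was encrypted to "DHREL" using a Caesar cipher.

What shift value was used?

Step 1: Compare first letters: Q (position 16) -> D (position 3).
Step 2: Shift = (3 - 16) mod 26 = 13.
The shift value is 13.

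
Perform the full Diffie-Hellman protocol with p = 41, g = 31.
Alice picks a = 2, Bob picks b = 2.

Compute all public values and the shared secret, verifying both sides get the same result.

Step 1: A = g^a mod p = 31^2 mod 41 = 18.
Step 2: B = g^b mod p = 31^2 mod 41 = 18.
Step 3: Alice computes s = B^a mod p = 18^2 mod 41 = 37.
Step 4: Bob computes s = A^b mod p = 18^2 mod 41 = 37.
Both sides agree: shared secret = 37.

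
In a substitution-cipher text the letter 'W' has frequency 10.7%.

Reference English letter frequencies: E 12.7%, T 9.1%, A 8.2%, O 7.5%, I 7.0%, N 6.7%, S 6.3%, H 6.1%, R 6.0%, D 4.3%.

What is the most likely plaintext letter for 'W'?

Step 1: The observed frequency is 10.7%.
Step 2: Compare with English frequencies:
  E: 12.7% (difference: 2.0%)
  T: 9.1% (difference: 1.6%) <-- closest
  A: 8.2% (difference: 2.5%)
  O: 7.5% (difference: 3.2%)
  I: 7.0% (difference: 3.7%)
  N: 6.7% (difference: 4.0%)
  S: 6.3% (difference: 4.4%)
  H: 6.1% (difference: 4.6%)
  R: 6.0% (difference: 4.7%)
  D: 4.3% (difference: 6.4%)
Step 3: 'W' most likely represents 'T' (frequency 9.1%).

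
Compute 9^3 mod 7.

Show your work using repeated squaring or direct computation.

Step 1: Compute 9^3 mod 7 step by step, reducing modulo 7 at each step.
  9^1 mod 7 = 2
  9^2 mod 7 = (2 * 9) mod 7 = 4
  9^3 mod 7 = (4 * 9) mod 7 = 1
Step 2: Result = 1.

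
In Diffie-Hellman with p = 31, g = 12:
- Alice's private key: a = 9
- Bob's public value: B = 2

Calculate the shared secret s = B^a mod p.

Step 1: s = B^a mod p = 2^9 mod 31.
  2^1 mod 31 = 2
  2^2 mod 31 = (2 * 2) mod 31 = 4
  2^3 mod 31 = (4 * 2) mod 31 = 8
  2^4 mod 31 = (8 * 2) mod 31 = 16
  2^5 mod 31 = (16 * 2) mod 31 = 1
  2^6 mod 31 = (1 * 2) mod 31 = 2
  2^7 mod 31 = (2 * 2) mod 31 = 4
  2^8 mod 31 = (4 * 2) mod 31 = 8
  2^9 mod 31 = (8 * 2) mod 31 = 16
Result: shared secret = 16.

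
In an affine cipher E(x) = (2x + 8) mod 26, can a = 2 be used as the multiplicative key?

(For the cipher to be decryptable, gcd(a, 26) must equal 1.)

Step 1: Compute gcd(2, 26).
Step 2: gcd(2, 26) = 2.
Since gcd = 2 != 1, 2 shares a common factor with 26, so it cannot be used.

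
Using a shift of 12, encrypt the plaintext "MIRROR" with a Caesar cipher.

Step 1: For each letter, shift forward by 12 positions (mod 26).
  M (position 12) -> position (12+12) mod 26 = 24 -> Y
  I (position 8) -> position (8+12) mod 26 = 20 -> U
  R (position 17) -> position (17+12) mod 26 = 3 -> D
  R (position 17) -> position (17+12) mod 26 = 3 -> D
  O (position 14) -> position (14+12) mod 26 = 0 -> A
  R (position 17) -> position (17+12) mod 26 = 3 -> D
Result: YUDDAD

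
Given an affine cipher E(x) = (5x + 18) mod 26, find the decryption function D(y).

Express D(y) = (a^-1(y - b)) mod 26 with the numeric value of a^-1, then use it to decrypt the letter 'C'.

Step 1: Find a^-1, the modular inverse of 5 mod 26.
Step 2: We need 5 * a^-1 = 1 (mod 26).
Step 3: 5 * 21 = 105 = 4 * 26 + 1, so a^-1 = 21.
Step 4: D(y) = 21(y - 18) mod 26.
Step 5: Apply to 'C' (y = 2): D(2) = 21 * (2 - 18) mod 26 = 21 * -16 mod 26 = 2 -> 'C'.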